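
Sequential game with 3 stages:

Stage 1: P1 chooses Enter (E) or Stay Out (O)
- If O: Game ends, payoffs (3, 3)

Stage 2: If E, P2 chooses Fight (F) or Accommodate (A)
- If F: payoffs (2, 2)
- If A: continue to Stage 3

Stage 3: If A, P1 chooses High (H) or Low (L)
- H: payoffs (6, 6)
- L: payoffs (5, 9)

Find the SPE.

SPE: (E, A, H); Outcome (6, 6)

Work:
Stage 3: P1 chooses H (6 vs 5)
Stage 2: P2: F->2, A->6 (anticipating H). Choose A
Stage 1: P1: O->3, E->6 (anticipating A, H). Choose E
SPE path: E -> A -> H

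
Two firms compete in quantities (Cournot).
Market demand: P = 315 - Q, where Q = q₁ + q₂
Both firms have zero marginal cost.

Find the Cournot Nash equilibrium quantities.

q₁* = q₂* = 105.0; P* = 105.0

Work:
Profit: π_i = P·q_i = (a - q_i - q_j)·q_i
FOC: ∂π_i/∂q_i = a - 2q_i - q_j = 0
Reaction function: q_i = (315 - q_j)/2
Symmetry: q* = 315/3 = 105.0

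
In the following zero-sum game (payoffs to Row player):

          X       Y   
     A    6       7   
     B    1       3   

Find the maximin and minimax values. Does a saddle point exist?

Maximin = 6, Minimax = 6, Saddle: True

Work:
Row minimums: [6, 1] → maximin = 6
Column maximums: [6, 7] → minimax = 6
Saddle point exists! Game value = 6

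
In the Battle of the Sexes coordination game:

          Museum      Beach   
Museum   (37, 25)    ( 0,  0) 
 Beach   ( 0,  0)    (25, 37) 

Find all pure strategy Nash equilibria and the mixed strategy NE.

Pure NE: (Museum, Museum) and (Beach, Beach); Mixed NE: p = 0.5968, q = 0.4032

Work:
Check pure NE:
(Museum, Museum): (37, 25) - no unilateral deviation beneficial
(Beach, Beach): (25, 37) - no unilateral deviation beneficial
Mixed NE: P1 plays Museum with p = 0.5968, P2 plays Museum with q = 0.4032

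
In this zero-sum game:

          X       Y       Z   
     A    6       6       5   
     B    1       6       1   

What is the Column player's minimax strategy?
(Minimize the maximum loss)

Column should play Z, value = 5

Work:
Column player minimizes Row's maximum payoff:
Column X: max payoff to Row = 6
Column Y: max payoff to Row = 6
Column Z: max payoff to Row = 5
Minimum is 5, achieved by column Z.
Minimax strategy: Z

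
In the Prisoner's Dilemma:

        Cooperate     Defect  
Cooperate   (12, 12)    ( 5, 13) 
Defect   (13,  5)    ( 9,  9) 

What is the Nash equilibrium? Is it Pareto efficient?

(Defect, Defect) is NE; not Pareto efficient

Work:
Defect dominates Cooperate for both players:
If P2 cooperates: Defect (13) > Cooperate (12)
If P2 defects: Defect (9) > Cooperate (5)
NE: (Defect, Defect) with payoff (9, 9)
But (Cooperate, Cooperate) = (12, 12) Pareto dominates (9, 9)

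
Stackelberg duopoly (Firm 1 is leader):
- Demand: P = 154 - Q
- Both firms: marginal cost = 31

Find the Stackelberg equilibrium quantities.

q₁* (leader) = 61.5, q₂* (follower) = 30.75

Work:
Follower's reaction: q₂ = (a - c - q₁)/2
Leader substitutes: π₁ = q₁·(a - q₁ - (a-c-q₁)/2 - c)
FOC: q₁* = (154 - 31)/2 = 61.50
Then: q₂* = (154 - 31 - 61.5)/2 = 30.75
Leader has first-mover advantage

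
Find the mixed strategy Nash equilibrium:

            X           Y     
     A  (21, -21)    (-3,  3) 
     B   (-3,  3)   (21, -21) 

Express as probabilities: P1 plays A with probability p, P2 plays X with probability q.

p = 0.5, q = 0.5

Work:
Find probabilities that make opponent indifferent:
P2 chooses q to make P1 indifferent between A and B
P1 chooses p to make P2 indifferent between X and Y
Mixed NE: P1 plays (A: 0.5, B: 0.5), P2 plays (X: 0.5, Y: 0.5)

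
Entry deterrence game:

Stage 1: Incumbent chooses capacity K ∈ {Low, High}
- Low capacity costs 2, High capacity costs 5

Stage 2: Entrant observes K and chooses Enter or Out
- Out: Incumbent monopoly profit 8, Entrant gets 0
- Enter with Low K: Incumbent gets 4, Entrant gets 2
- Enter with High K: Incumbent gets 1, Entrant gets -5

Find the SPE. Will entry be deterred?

SPE: (High, Enter|Low, Out|High); Entry deterred. Incumbent net profit = 3

Work:
After Low K: Entrant enters (2 > 0)
After High K: Entrant stays out (-5 < 0)
Incumbent: Low → 4−2=2, High → 8−5=3
Incumbent chooses High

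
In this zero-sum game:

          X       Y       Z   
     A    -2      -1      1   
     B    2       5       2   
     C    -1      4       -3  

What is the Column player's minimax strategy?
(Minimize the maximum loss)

Column should play X or Z (all achieve the minimum), value = 2

Work:
Column player minimizes Row's maximum payoff:
Column X: max payoff to Row = 2
Column Y: max payoff to Row = 5
Column Z: max payoff to Row = 2
Minimum is 2, achieved by columns X, Z (tied).
Each of X or Z is a minimax strategy.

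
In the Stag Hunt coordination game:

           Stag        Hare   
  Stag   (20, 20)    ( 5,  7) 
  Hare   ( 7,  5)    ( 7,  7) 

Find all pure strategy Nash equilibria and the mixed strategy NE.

Pure NE: (Stag, Stag) and (Hare, Hare); Mixed NE: p = 0.1333, q = 0.1333

Work:
Check pure NE:
(Stag, Stag): (20, 20) - no unilateral deviation beneficial
(Hare, Hare): (7, 7) - no unilateral deviation beneficial
Mixed NE: P1 plays Stag with p = 0.1333, P2 plays Stag with q = 0.1333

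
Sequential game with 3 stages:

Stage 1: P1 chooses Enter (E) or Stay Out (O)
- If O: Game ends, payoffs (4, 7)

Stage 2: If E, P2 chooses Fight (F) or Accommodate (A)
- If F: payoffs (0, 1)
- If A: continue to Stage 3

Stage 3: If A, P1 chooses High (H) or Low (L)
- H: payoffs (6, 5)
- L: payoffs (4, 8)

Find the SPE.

SPE: (E, A, H); Outcome (6, 5)

Work:
Stage 3: P1 chooses H (6 vs 4)
Stage 2: P2: F->1, A->5 (anticipating H). Choose A
Stage 1: P1: O->4, E->6 (anticipating A, H). Choose E
SPE path: E -> A -> H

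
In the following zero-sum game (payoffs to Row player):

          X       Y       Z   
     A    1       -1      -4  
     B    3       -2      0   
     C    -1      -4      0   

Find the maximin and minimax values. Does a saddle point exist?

Maximin = -2, Minimax = -1, Saddle: False

Work:
Row minimums: [-4, -2, -4] → maximin = -2
Column maximums: [3, -1, 0] → minimax = -1
No saddle point (maximin ≠ minimax). Mixed strategy needed.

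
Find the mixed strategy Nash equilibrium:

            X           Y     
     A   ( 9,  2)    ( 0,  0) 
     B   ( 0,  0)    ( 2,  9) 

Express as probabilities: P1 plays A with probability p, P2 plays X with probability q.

p = 0.8182, q = 0.1818

Work:
Find probabilities that make opponent indifferent:
P2 chooses q to make P1 indifferent between A and B
P1 chooses p to make P2 indifferent between X and Y
Mixed NE: P1 plays (A: 0.8182, B: 0.1818), P2 plays (X: 0.1818, Y: 0.8182)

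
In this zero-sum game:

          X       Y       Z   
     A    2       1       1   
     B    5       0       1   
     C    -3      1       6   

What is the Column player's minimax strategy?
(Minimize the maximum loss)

Column should play Y, value = 1

Work:
Column player minimizes Row's maximum payoff:
Column X: max payoff to Row = 5
Column Y: max payoff to Row = 1
Column Z: max payoff to Row = 6
Minimum is 1, achieved by column Y.
Minimax strategy: Y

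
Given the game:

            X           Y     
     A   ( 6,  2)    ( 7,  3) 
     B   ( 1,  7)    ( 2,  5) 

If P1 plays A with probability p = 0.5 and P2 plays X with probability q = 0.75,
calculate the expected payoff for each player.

E[P1] = 3.75, E[P2] = 4.375

Work:
E[P1] = p·q·π₁(A,X) + p·(1-q)·π₁(A,Y) + (1-p)·q·π₁(B,X) + (1-p)·(1-q)·π₁(B,Y)
= 0.5·0.75·6 + 0.5·0.25·7 + 0.5·0.75·1 + 0.5·0.25·2
= 3.75

E[P2] = 4.375 (similar calculation)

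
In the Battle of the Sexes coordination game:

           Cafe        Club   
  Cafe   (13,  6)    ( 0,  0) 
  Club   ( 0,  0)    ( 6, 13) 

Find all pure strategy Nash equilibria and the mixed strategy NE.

Pure NE: (Cafe, Cafe) and (Club, Club); Mixed NE: p = 0.6842, q = 0.3158

Work:
Check pure NE:
(Cafe, Cafe): (13, 6) - no unilateral deviation beneficial
(Club, Club): (6, 13) - no unilateral deviation beneficial
Mixed NE: P1 plays Cafe with p = 0.6842, P2 plays Cafe with q = 0.3158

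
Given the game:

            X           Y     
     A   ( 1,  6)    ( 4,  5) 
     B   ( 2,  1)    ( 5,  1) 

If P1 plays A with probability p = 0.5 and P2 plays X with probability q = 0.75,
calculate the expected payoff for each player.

E[P1] = 2.25, E[P2] = 3.375

Work:
E[P1] = p·q·π₁(A,X) + p·(1-q)·π₁(A,Y) + (1-p)·q·π₁(B,X) + (1-p)·(1-q)·π₁(B,Y)
= 0.5·0.75·1 + 0.5·0.25·4 + 0.5·0.75·2 + 0.5·0.25·5
= 2.25

E[P2] = 3.375 (similar calculation)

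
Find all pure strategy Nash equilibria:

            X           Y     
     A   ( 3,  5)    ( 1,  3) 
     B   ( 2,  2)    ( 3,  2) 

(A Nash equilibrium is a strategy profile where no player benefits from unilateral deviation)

Nash equilibrium: (A, X), (B, Y)

Work:
Best responses:
  P1 vs X: payoffs [3, 2] → best response A (payoff 3)
  P1 vs Y: payoffs [1, 3] → best response B (payoff 3)
  P2 vs A: payoffs [5, 3] → best response X (payoff 5)
  P2 vs B: payoffs [2, 2] → best response X/Y (payoff 2)
Mutual best responses: (A,X), (B,Y) → Nash equilibria.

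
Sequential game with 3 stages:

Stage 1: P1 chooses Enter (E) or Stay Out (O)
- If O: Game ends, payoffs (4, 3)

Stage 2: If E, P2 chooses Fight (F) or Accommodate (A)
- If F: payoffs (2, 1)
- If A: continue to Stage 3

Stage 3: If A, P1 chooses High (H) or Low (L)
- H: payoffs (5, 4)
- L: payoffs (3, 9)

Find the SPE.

SPE: (E, A, H); Outcome (5, 4)

Work:
Stage 3: P1 chooses H (5 vs 3)
Stage 2: P2: F->1, A->4 (anticipating H). Choose A
Stage 1: P1: O->4, E->5 (anticipating A, H). Choose E
SPE path: E -> A -> H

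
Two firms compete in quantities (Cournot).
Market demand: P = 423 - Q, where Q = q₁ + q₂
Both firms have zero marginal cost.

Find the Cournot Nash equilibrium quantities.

q₁* = q₂* = 141.0; P* = 141.0

Work:
Profit: π_i = P·q_i = (a - q_i - q_j)·q_i
FOC: ∂π_i/∂q_i = a - 2q_i - q_j = 0
Reaction function: q_i = (423 - q_j)/2
Symmetry: q* = 423/3 = 141.0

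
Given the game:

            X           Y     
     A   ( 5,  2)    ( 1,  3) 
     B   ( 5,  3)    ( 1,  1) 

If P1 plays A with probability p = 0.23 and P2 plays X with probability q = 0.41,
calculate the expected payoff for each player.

E[P1] = 2.64, E[P2] = 1.9971

Work:
E[P1] = p·q·π₁(A,X) + p·(1-q)·π₁(A,Y) + (1-p)·q·π₁(B,X) + (1-p)·(1-q)·π₁(B,Y)
= 0.23·0.41·5 + 0.23·0.59·1 + 0.77·0.41·5 + 0.77·0.59·1
= 2.64

E[P2] = 1.9971 (similar calculation)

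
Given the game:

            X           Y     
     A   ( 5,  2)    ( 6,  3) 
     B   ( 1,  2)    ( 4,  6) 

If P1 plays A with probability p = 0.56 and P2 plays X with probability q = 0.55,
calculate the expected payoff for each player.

E[P1] = 4.086, E[P2] = 3.044

Work:
E[P1] = p·q·π₁(A,X) + p·(1-q)·π₁(A,Y) + (1-p)·q·π₁(B,X) + (1-p)·(1-q)·π₁(B,Y)
= 0.56·0.55·5 + 0.56·0.45·6 + 0.44·0.55·1 + 0.44·0.45·4
= 4.086

E[P2] = 3.044 (similar calculation)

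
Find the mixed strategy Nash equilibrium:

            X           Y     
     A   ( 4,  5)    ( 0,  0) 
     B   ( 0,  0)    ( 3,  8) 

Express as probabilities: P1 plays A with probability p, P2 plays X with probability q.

p = 0.6154, q = 0.4286

Work:
Find probabilities that make opponent indifferent:
P2 chooses q to make P1 indifferent between A and B
P1 chooses p to make P2 indifferent between X and Y
Mixed NE: P1 plays (A: 0.6154, B: 0.3846), P2 plays (X: 0.4286, Y: 0.5714)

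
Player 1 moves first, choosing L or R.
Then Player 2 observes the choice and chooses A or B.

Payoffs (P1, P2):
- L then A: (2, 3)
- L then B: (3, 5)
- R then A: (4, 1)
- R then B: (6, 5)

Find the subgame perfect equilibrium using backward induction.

P1 plays R, P2 plays B after L and B after R; Payoff (6, 5)

Work:
Backward induction:
After L: P2 chooses B → P1 gets 3
After R: P2 chooses B → P1 gets 6
P1 chooses R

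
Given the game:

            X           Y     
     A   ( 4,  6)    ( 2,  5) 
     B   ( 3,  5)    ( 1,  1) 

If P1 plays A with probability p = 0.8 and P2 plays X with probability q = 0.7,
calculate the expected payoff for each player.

E[P1] = 3.2, E[P2] = 5.32

Work:
E[P1] = p·q·π₁(A,X) + p·(1-q)·π₁(A,Y) + (1-p)·q·π₁(B,X) + (1-p)·(1-q)·π₁(B,Y)
= 0.8·0.7·4 + 0.8·0.3·2 + 0.2·0.7·3 + 0.2·0.3·1
= 3.2

E[P2] = 5.32 (similar calculation)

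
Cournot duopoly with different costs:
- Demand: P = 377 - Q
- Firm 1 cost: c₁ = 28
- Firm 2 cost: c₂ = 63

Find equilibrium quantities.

q₁* = 128.0, q₂* = 93.0

Work:
Reaction: q₁ = (377 - 28 - q₂)/2
Reaction: q₂ = (377 - 63 - q₁)/2
Solve simultaneously:
q₁* = (377 - 2×28 + 63)/3 = 128.0
q₂* = (377 - 2×63 + 28)/3 = 93.0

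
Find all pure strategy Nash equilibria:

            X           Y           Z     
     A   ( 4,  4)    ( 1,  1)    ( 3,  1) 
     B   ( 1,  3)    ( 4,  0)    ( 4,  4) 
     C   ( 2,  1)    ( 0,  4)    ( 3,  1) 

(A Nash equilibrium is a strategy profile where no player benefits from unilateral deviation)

Nash equilibrium: (A, X), (B, Z)

Work:
Best responses:
  P1 vs X: payoffs [4, 1, 2] → best response A (payoff 4)
  P1 vs Y: payoffs [1, 4, 0] → best response B (payoff 4)
  P1 vs Z: payoffs [3, 4, 3] → best response B (payoff 4)
  P2 vs A: payoffs [4, 1, 1] → best response X (payoff 4)
  P2 vs B: payoffs [3, 0, 4] → best response Z (payoff 4)
  P2 vs C: payoffs [1, 4, 1] → best response Y (payoff 4)
Mutual best responses: (A,X), (B,Z) → Nash equilibria.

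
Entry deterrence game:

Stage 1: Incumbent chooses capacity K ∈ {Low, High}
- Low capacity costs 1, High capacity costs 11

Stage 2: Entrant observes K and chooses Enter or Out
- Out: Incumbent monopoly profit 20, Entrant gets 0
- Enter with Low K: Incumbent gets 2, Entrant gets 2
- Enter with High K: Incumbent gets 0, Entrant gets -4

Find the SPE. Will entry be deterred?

SPE: (High, Enter|Low, Out|High); Entry deterred. Incumbent net profit = 9

Work:
After Low K: Entrant enters (2 > 0)
After High K: Entrant stays out (-4 < 0)
Incumbent: Low → 2−1=1, High → 20−11=9
Incumbent chooses High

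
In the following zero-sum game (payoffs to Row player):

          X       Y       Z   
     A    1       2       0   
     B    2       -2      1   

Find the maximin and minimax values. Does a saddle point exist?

Maximin = 0, Minimax = 1, Saddle: False

Work:
Row minimums: [0, -2] → maximin = 0
Column maximums: [2, 2, 1] → minimax = 1
No saddle point (maximin ≠ minimax). Mixed strategy needed.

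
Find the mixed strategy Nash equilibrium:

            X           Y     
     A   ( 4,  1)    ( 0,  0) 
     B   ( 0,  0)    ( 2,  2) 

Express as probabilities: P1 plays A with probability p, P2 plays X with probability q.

p = 0.6667, q = 0.3333

Work:
Find probabilities that make opponent indifferent:
P2 chooses q to make P1 indifferent between A and B
P1 chooses p to make P2 indifferent between X and Y
Mixed NE: P1 plays (A: 0.6667, B: 0.3333), P2 plays (X: 0.3333, Y: 0.6667)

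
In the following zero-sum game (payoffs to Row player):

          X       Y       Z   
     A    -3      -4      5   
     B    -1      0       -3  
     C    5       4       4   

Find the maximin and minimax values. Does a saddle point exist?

Maximin = 4, Minimax = 4, Saddle: True

Work:
Row minimums: [-4, -3, 4] → maximin = 4
Column maximums: [5, 4, 5] → minimax = 4
Saddle point exists! Game value = 4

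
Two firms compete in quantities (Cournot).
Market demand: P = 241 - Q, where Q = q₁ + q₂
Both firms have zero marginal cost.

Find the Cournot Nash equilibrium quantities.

q₁* = q₂* = 80.33; P* = 80.33

Work:
Profit: π_i = P·q_i = (a - q_i - q_j)·q_i
FOC: ∂π_i/∂q_i = a - 2q_i - q_j = 0
Reaction function: q_i = (241 - q_j)/2
Symmetry: q* = 241/3 = 80.33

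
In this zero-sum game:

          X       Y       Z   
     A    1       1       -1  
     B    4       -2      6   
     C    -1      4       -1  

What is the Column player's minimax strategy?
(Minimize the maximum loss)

Column should play X or Y (all achieve the minimum), value = 4

Work:
Column player minimizes Row's maximum payoff:
Column X: max payoff to Row = 4
Column Y: max payoff to Row = 4
Column Z: max payoff to Row = 6
Minimum is 4, achieved by columns X, Y (tied).
Each of X or Y is a minimax strategy.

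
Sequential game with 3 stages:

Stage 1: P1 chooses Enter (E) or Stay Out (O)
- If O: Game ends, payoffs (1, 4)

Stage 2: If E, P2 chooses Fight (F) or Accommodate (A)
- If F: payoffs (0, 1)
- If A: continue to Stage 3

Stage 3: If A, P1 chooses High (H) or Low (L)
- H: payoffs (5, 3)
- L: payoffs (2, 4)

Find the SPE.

SPE: (E, A, H); Outcome (5, 3)

Work:
Stage 3: P1 chooses H (5 vs 2)
Stage 2: P2: F->1, A->3 (anticipating H). Choose A
Stage 1: P1: O->1, E->5 (anticipating A, H). Choose E
SPE path: E -> A -> H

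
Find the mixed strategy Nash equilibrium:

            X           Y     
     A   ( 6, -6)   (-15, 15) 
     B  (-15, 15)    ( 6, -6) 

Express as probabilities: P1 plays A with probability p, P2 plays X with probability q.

p = 0.5, q = 0.5

Work:
Find probabilities that make opponent indifferent:
P2 chooses q to make P1 indifferent between A and B
P1 chooses p to make P2 indifferent between X and Y
Mixed NE: P1 plays (A: 0.5, B: 0.5), P2 plays (X: 0.5, Y: 0.5)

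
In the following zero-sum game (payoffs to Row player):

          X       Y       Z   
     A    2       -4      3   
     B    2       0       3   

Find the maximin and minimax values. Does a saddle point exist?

Maximin = 0, Minimax = 0, Saddle: True

Work:
Row minimums: [-4, 0] → maximin = 0
Column maximums: [2, 0, 3] → minimax = 0
Saddle point exists! Game value = 0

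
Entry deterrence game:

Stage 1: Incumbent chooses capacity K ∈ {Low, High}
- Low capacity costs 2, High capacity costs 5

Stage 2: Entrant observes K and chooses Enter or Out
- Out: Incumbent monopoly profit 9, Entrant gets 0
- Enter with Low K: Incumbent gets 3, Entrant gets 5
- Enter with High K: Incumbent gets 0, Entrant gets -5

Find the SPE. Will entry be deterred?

SPE: (High, Enter|Low, Out|High); Entry deterred. Incumbent net profit = 4

Work:
After Low K: Entrant enters (5 > 0)
After High K: Entrant stays out (-5 < 0)
Incumbent: Low → 3−2=1, High → 9−5=4
Incumbent chooses High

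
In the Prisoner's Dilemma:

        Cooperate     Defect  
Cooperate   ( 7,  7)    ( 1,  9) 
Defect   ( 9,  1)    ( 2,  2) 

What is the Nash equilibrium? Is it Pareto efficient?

(Defect, Defect) is NE; not Pareto efficient

Work:
Defect dominates Cooperate for both players:
If P2 cooperates: Defect (9) > Cooperate (7)
If P2 defects: Defect (2) > Cooperate (1)
NE: (Defect, Defect) with payoff (2, 2)
But (Cooperate, Cooperate) = (7, 7) Pareto dominates (2, 2)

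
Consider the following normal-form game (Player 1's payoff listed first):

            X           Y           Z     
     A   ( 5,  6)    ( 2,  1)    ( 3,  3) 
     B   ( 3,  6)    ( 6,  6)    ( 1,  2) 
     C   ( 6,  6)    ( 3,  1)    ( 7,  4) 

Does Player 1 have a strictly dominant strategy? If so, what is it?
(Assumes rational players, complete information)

No strictly dominant strategy exists for Player 1

Work:
A strategy strictly dominates another if it gives a strictly higher payoff against every opponent action. Compare each pair of P1's strategies column-by-column:
  A vs B: [5 vs 3, 2 vs 6, 3 vs 1] → A does not strictly dominate B (column Y: 2 ≤ 6)
  A vs C: [5 vs 6, 2 vs 3, 3 vs 7] → A does not strictly dominate C (column X: 5 ≤ 6)
  B vs A: [3 vs 5, 6 vs 2, 1 vs 3] → B does not strictly dominate A (column X: 3 ≤ 5)
  B vs C: [3 vs 6, 6 vs 3, 1 vs 7] → B does not strictly dominate C (column X: 3 ≤ 6)
  C vs A: [6 vs 5, 3 vs 2, 7 vs 3] → C strictly dominates A
  C vs B: [6 vs 3, 3 vs 6, 7 vs 1] → C does not strictly dominate B (column Y: 3 ≤ 6)
No single strategy strictly dominates all others → no strictly dominant strategy.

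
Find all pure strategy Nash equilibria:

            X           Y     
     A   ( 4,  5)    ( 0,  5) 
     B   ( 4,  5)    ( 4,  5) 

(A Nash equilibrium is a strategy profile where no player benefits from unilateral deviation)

Nash equilibrium: (A, X), (B, X), (B, Y)

Work:
Best responses:
  P1 vs X: payoffs [4, 4] → best response A/B (payoff 4)
  P1 vs Y: payoffs [0, 4] → best response B (payoff 4)
  P2 vs A: payoffs [5, 5] → best response X/Y (payoff 5)
  P2 vs B: payoffs [5, 5] → best response X/Y (payoff 5)
Mutual best responses: (A,X), (B,X), (B,Y) → Nash equilibria.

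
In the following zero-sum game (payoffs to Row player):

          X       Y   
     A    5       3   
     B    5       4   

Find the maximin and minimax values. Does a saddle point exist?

Maximin = 4, Minimax = 4, Saddle: True

Work:
Row minimums: [3, 4] → maximin = 4
Column maximums: [5, 4] → minimax = 4
Saddle point exists! Game value = 4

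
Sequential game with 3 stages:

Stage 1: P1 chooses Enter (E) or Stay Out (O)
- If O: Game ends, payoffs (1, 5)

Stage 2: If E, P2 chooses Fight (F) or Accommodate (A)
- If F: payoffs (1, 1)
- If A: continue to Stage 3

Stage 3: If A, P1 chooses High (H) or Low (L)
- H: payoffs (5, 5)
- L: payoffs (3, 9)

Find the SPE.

SPE: (E, A, H); Outcome (5, 5)

Work:
Stage 3: P1 chooses H (5 vs 3)
Stage 2: P2: F->1, A->5 (anticipating H). Choose A
Stage 1: P1: O->1, E->5 (anticipating A, H). Choose E
SPE path: E -> A -> H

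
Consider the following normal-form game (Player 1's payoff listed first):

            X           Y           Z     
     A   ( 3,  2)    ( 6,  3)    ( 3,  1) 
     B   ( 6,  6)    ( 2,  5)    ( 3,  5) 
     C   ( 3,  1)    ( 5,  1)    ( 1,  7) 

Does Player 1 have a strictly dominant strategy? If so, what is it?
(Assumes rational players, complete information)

No strictly dominant strategy exists for Player 1

Work:
A strategy strictly dominates another if it gives a strictly higher payoff against every opponent action. Compare each pair of P1's strategies column-by-column:
  A vs B: [3 vs 6, 6 vs 2, 3 vs 3] → A does not strictly dominate B (column X: 3 ≤ 6)
  A vs C: [3 vs 3, 6 vs 5, 3 vs 1] → A does not strictly dominate C (column X: 3 ≤ 3)
  B vs A: [6 vs 3, 2 vs 6, 3 vs 3] → B does not strictly dominate A (column Y: 2 ≤ 6)
  B vs C: [6 vs 3, 2 vs 5, 3 vs 1] → B does not strictly dominate C (column Y: 2 ≤ 5)
  C vs A: [3 vs 3, 5 vs 6, 1 vs 3] → C does not strictly dominate A (column X: 3 ≤ 3)
  C vs B: [3 vs 6, 5 vs 2, 1 vs 3] → C does not strictly dominate B (column X: 3 ≤ 6)
No single strategy strictly dominates all others → no strictly dominant strategy.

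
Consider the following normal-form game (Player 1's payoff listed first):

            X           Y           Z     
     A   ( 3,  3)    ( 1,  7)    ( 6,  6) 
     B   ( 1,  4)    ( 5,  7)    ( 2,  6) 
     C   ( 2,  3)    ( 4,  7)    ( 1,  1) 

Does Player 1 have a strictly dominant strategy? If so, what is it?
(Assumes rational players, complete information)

No strictly dominant strategy exists for Player 1

Work:
A strategy strictly dominates another if it gives a strictly higher payoff against every opponent action. Compare each pair of P1's strategies column-by-column:
  A vs B: [3 vs 1, 1 vs 5, 6 vs 2] → A does not strictly dominate B (column Y: 1 ≤ 5)
  A vs C: [3 vs 2, 1 vs 4, 6 vs 1] → A does not strictly dominate C (column Y: 1 ≤ 4)
  B vs A: [1 vs 3, 5 vs 1, 2 vs 6] → B does not strictly dominate A (column X: 1 ≤ 3)
  B vs C: [1 vs 2, 5 vs 4, 2 vs 1] → B does not strictly dominate C (column X: 1 ≤ 2)
  C vs A: [2 vs 3, 4 vs 1, 1 vs 6] → C does not strictly dominate A (column X: 2 ≤ 3)
  C vs B: [2 vs 1, 4 vs 5, 1 vs 2] → C does not strictly dominate B (column Y: 4 ≤ 5)
No single strategy strictly dominates all others → no strictly dominant strategy.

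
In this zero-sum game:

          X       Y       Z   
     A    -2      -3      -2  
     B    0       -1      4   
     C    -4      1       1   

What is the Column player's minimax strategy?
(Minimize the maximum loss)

Column should play X, value = 0

Work:
Column player minimizes Row's maximum payoff:
Column X: max payoff to Row = 0
Column Y: max payoff to Row = 1
Column Z: max payoff to Row = 4
Minimum is 0, achieved by column X.
Minimax strategy: X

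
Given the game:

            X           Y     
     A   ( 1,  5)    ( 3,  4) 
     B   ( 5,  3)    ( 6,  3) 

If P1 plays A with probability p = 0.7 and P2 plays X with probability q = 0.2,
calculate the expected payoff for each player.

E[P1] = 3.56, E[P2] = 3.84

Work:
E[P1] = p·q·π₁(A,X) + p·(1-q)·π₁(A,Y) + (1-p)·q·π₁(B,X) + (1-p)·(1-q)·π₁(B,Y)
= 0.7·0.2·1 + 0.7·0.8·3 + 0.3·0.2·5 + 0.3·0.8·6
= 3.56

E[P2] = 3.84 (similar calculation)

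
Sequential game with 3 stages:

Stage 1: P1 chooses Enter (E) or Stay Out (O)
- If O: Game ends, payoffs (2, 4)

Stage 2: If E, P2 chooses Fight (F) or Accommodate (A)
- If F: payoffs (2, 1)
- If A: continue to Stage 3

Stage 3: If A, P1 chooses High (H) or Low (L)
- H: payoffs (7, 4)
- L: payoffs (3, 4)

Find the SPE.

SPE: (E, A, H); Outcome (7, 4)

Work:
Stage 3: P1 chooses H (7 vs 3)
Stage 2: P2: F->1, A->4 (anticipating H). Choose A
Stage 1: P1: O->2, E->7 (anticipating A, H). Choose E
SPE path: E -> A -> H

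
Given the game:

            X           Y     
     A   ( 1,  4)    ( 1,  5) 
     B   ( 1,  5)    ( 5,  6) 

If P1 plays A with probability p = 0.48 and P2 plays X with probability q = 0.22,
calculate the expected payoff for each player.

E[P1] = 2.6224, E[P2] = 5.3

Work:
E[P1] = p·q·π₁(A,X) + p·(1-q)·π₁(A,Y) + (1-p)·q·π₁(B,X) + (1-p)·(1-q)·π₁(B,Y)
= 0.48·0.22·1 + 0.48·0.78·1 + 0.52·0.22·1 + 0.52·0.78·5
= 2.6224

E[P2] = 5.3 (similar calculation)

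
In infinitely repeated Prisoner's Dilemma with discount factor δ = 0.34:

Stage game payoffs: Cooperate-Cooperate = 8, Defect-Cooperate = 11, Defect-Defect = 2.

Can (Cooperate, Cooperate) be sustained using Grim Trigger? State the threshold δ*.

δ* = 0.3333; since δ = 0.34 ≥ 0.3333, cooperation can be sustained

Work:
For Grim Trigger:
Cooperate forever: 8/(1-δ)
Defect then punished: 11 + 2·δ/(1-δ)
Need: 8/(1-δ) ≥ 11 + 2·δ/(1-δ)
Solving: δ ≥ (T-R)/(T-P) = (11-8)/(11-2) = 0.3333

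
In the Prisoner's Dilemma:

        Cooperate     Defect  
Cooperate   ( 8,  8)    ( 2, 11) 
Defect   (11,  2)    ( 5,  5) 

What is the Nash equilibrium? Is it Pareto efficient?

(Defect, Defect) is NE; not Pareto efficient

Work:
Defect dominates Cooperate for both players:
If P2 cooperates: Defect (11) > Cooperate (8)
If P2 defects: Defect (5) > Cooperate (2)
NE: (Defect, Defect) with payoff (5, 5)
But (Cooperate, Cooperate) = (8, 8) Pareto dominates (5, 5)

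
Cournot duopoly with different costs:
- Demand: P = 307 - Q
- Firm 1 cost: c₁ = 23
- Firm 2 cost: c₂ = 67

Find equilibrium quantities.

q₁* = 109.33, q₂* = 65.33

Work:
Reaction: q₁ = (307 - 23 - q₂)/2
Reaction: q₂ = (307 - 67 - q₁)/2
Solve simultaneously:
q₁* = (307 - 2×23 + 67)/3 = 109.33
q₂* = (307 - 2×67 + 23)/3 = 65.33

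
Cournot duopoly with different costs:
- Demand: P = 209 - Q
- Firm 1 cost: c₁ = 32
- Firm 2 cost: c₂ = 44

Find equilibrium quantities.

q₁* = 63.0, q₂* = 51.0

Work:
Reaction: q₁ = (209 - 32 - q₂)/2
Reaction: q₂ = (209 - 44 - q₁)/2
Solve simultaneously:
q₁* = (209 - 2×32 + 44)/3 = 63.0
q₂* = (209 - 2×44 + 32)/3 = 51.0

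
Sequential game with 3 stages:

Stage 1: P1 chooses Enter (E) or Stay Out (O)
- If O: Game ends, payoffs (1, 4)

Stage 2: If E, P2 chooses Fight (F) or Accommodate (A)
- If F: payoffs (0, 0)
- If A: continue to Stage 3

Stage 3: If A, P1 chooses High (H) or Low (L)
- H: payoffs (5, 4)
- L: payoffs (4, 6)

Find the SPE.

SPE: (E, A, H); Outcome (5, 4)

Work:
Stage 3: P1 chooses H (5 vs 4)
Stage 2: P2: F->0, A->4 (anticipating H). Choose A
Stage 1: P1: O->1, E->5 (anticipating A, H). Choose E
SPE path: E -> A -> H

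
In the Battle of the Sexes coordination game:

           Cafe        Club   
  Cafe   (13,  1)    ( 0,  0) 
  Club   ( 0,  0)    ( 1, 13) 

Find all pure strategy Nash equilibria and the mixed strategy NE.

Pure NE: (Cafe, Cafe) and (Club, Club); Mixed NE: p = 0.9286, q = 0.0714

Work:
Check pure NE:
(Cafe, Cafe): (13, 1) - no unilateral deviation beneficial
(Club, Club): (1, 13) - no unilateral deviation beneficial
Mixed NE: P1 plays Cafe with p = 0.9286, P2 plays Cafe with q = 0.0714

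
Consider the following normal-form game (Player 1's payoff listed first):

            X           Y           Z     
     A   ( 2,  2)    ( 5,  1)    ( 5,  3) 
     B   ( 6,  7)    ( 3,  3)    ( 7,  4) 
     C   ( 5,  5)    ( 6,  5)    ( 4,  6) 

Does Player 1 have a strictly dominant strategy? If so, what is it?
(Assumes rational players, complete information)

No strictly dominant strategy exists for Player 1

Work:
A strategy strictly dominates another if it gives a strictly higher payoff against every opponent action. Compare each pair of P1's strategies column-by-column:
  A vs B: [2 vs 6, 5 vs 3, 5 vs 7] → A does not strictly dominate B (column X: 2 ≤ 6)
  A vs C: [2 vs 5, 5 vs 6, 5 vs 4] → A does not strictly dominate C (column X: 2 ≤ 5)
  B vs A: [6 vs 2, 3 vs 5, 7 vs 5] → B does not strictly dominate A (column Y: 3 ≤ 5)
  B vs C: [6 vs 5, 3 vs 6, 7 vs 4] → B does not strictly dominate C (column Y: 3 ≤ 6)
  C vs A: [5 vs 2, 6 vs 5, 4 vs 5] → C does not strictly dominate A (column Z: 4 ≤ 5)
  C vs B: [5 vs 6, 6 vs 3, 4 vs 7] → C does not strictly dominate B (column X: 5 ≤ 6)
No single strategy strictly dominates all others → no strictly dominant strategy.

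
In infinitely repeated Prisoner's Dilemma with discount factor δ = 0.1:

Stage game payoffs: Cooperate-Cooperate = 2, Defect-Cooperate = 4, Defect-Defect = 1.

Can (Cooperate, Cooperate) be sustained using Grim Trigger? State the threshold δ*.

δ* = 0.6667; since δ = 0.1 < 0.6667, cooperation cannot be sustained

Work:
For Grim Trigger:
Cooperate forever: 2/(1-δ)
Defect then punished: 4 + 1·δ/(1-δ)
Need: 2/(1-δ) ≥ 4 + 1·δ/(1-δ)
Solving: δ ≥ (T-R)/(T-P) = (4-2)/(4-1) = 0.6667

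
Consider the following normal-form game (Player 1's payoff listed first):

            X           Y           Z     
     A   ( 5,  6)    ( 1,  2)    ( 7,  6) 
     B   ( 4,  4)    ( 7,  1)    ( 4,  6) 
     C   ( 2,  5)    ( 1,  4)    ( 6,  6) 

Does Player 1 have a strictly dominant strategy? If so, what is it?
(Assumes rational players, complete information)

No strictly dominant strategy exists for Player 1

Work:
A strategy strictly dominates another if it gives a strictly higher payoff against every opponent action. Compare each pair of P1's strategies column-by-column:
  A vs B: [5 vs 4, 1 vs 7, 7 vs 4] → A does not strictly dominate B (column Y: 1 ≤ 7)
  A vs C: [5 vs 2, 1 vs 1, 7 vs 6] → A does not strictly dominate C (column Y: 1 ≤ 1)
  B vs A: [4 vs 5, 7 vs 1, 4 vs 7] → B does not strictly dominate A (column X: 4 ≤ 5)
  B vs C: [4 vs 2, 7 vs 1, 4 vs 6] → B does not strictly dominate C (column Z: 4 ≤ 6)
  C vs A: [2 vs 5, 1 vs 1, 6 vs 7] → C does not strictly dominate A (column X: 2 ≤ 5)
  C vs B: [2 vs 4, 1 vs 7, 6 vs 4] → C does not strictly dominate B (column X: 2 ≤ 4)
No single strategy strictly dominates all others → no strictly dominant strategy.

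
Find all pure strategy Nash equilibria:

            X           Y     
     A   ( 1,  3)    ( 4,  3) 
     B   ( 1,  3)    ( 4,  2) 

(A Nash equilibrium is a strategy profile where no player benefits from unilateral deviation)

Nash equilibrium: (A, X), (A, Y), (B, X)

Work:
Best responses:
  P1 vs X: payoffs [1, 1] → best response A/B (payoff 1)
  P1 vs Y: payoffs [4, 4] → best response A/B (payoff 4)
  P2 vs A: payoffs [3, 3] → best response X/Y (payoff 3)
  P2 vs B: payoffs [3, 2] → best response X (payoff 3)
Mutual best responses: (A,X), (A,Y), (B,X) → Nash equilibria.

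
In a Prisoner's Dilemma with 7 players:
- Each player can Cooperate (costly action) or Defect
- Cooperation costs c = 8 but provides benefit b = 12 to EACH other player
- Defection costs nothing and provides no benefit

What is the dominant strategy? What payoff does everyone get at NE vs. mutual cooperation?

Dominant: Defect; NE payoff = 0; Coop payoff = 64

Work:
Defect dominates (saves cost c = 8, benefit to others is external)
NE: All defect → everyone gets 0
If all cooperate: each receives (6)×12 - 8 = 64
Social dilemma: 64 > 0 but NE gives 0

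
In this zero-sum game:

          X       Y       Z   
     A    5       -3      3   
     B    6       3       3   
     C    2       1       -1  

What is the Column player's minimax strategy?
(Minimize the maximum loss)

Column should play Y or Z (all achieve the minimum), value = 3

Work:
Column player minimizes Row's maximum payoff:
Column X: max payoff to Row = 6
Column Y: max payoff to Row = 3
Column Z: max payoff to Row = 3
Minimum is 3, achieved by columns Y, Z (tied).
Each of Y or Z is a minimax strategy.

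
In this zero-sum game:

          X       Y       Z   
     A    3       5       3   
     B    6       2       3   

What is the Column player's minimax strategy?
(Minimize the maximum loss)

Column should play Z, value = 3

Work:
Column player minimizes Row's maximum payoff:
Column X: max payoff to Row = 6
Column Y: max payoff to Row = 5
Column Z: max payoff to Row = 3
Minimum is 3, achieved by column Z.
Minimax strategy: Z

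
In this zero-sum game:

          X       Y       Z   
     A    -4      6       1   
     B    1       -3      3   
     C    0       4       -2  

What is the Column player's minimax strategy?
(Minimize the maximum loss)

Column should play X, value = 1

Work:
Column player minimizes Row's maximum payoff:
Column X: max payoff to Row = 1
Column Y: max payoff to Row = 6
Column Z: max payoff to Row = 3
Minimum is 1, achieved by column X.
Minimax strategy: X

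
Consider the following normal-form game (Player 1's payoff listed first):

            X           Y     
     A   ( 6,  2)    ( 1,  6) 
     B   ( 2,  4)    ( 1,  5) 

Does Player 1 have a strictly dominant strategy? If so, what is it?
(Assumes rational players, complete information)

No strictly dominant strategy exists for Player 1

Work:
A strategy strictly dominates another if it gives a strictly higher payoff against every opponent action. Compare each pair of P1's strategies column-by-column:
  A vs B: [6 vs 2, 1 vs 1] → A does not strictly dominate B (column Y: 1 ≤ 1)
  B vs A: [2 vs 6, 1 vs 1] → B does not strictly dominate A (column X: 2 ≤ 6)
No single strategy strictly dominates all others → no strictly dominant strategy.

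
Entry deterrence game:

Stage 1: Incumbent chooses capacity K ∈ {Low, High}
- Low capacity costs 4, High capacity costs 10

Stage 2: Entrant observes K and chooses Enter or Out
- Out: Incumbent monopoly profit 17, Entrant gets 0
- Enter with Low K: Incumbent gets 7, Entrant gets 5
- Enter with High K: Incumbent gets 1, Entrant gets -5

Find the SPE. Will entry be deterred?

SPE: (High, Enter|Low, Out|High); Entry deterred. Incumbent net profit = 7

Work:
After Low K: Entrant enters (5 > 0)
After High K: Entrant stays out (-5 < 0)
Incumbent: Low → 7−4=3, High → 17−10=7
Incumbent chooses High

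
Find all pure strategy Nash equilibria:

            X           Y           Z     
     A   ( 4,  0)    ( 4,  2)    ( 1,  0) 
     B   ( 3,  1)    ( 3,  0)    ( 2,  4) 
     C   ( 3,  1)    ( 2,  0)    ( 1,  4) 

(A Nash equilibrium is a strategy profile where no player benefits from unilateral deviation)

Nash equilibrium: (A, Y), (B, Z)

Work:
Best responses:
  P1 vs X: payoffs [4, 3, 3] → best response A (payoff 4)
  P1 vs Y: payoffs [4, 3, 2] → best response A (payoff 4)
  P1 vs Z: payoffs [1, 2, 1] → best response B (payoff 2)
  P2 vs A: payoffs [0, 2, 0] → best response Y (payoff 2)
  P2 vs B: payoffs [1, 0, 4] → best response Z (payoff 4)
  P2 vs C: payoffs [1, 0, 4] → best response Z (payoff 4)
Mutual best responses: (A,Y), (B,Z) → Nash equilibria.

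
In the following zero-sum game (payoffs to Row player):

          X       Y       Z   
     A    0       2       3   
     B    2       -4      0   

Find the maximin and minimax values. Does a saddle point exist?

Maximin = 0, Minimax = 2, Saddle: False

Work:
Row minimums: [0, -4] → maximin = 0
Column maximums: [2, 2, 3] → minimax = 2
No saddle point (maximin ≠ minimax). Mixed strategy needed.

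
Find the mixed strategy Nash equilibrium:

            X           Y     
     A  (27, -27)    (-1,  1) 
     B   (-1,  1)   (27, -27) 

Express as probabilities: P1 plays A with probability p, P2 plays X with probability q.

p = 0.5, q = 0.5

Work:
Find probabilities that make opponent indifferent:
P2 chooses q to make P1 indifferent between A and B
P1 chooses p to make P2 indifferent between X and Y
Mixed NE: P1 plays (A: 0.5, B: 0.5), P2 plays (X: 0.5, Y: 0.5)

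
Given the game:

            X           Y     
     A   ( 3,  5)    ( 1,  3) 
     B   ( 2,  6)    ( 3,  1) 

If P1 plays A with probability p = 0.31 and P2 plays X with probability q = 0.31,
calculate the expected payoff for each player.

E[P1] = 2.3583, E[P2] = 2.8817

Work:
E[P1] = p·q·π₁(A,X) + p·(1-q)·π₁(A,Y) + (1-p)·q·π₁(B,X) + (1-p)·(1-q)·π₁(B,Y)
= 0.31·0.31·3 + 0.31·0.69·1 + 0.69·0.31·2 + 0.69·0.69·3
= 2.3583

E[P2] = 2.8817 (similar calculation)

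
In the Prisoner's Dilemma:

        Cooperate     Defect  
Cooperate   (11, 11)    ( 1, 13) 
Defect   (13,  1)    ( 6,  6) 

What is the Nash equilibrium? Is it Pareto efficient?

(Defect, Defect) is NE; not Pareto efficient

Work:
Defect dominates Cooperate for both players:
If P2 cooperates: Defect (13) > Cooperate (11)
If P2 defects: Defect (6) > Cooperate (1)
NE: (Defect, Defect) with payoff (6, 6)
But (Cooperate, Cooperate) = (11, 11) Pareto dominates (6, 6)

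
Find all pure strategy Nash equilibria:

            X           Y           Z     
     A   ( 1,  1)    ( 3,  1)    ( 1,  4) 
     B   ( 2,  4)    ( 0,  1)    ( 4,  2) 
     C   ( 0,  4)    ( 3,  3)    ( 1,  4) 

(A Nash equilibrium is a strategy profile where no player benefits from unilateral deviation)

Nash equilibrium: (B, X)

Work:
Best responses:
  P1 vs X: payoffs [1, 2, 0] → best response B (payoff 2)
  P1 vs Y: payoffs [3, 0, 3] → best response A/C (payoff 3)
  P1 vs Z: payoffs [1, 4, 1] → best response B (payoff 4)
  P2 vs A: payoffs [1, 1, 4] → best response Z (payoff 4)
  P2 vs B: payoffs [4, 1, 2] → best response X (payoff 4)
  P2 vs C: payoffs [4, 3, 4] → best response X/Z (payoff 4)
Mutual best responses: (B,X) → Nash equilibria.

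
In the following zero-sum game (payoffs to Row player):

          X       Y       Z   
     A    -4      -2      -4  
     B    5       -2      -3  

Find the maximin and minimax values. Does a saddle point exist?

Maximin = -3, Minimax = -3, Saddle: True

Work:
Row minimums: [-4, -3] → maximin = -3
Column maximums: [5, -2, -3] → minimax = -3
Saddle point exists! Game value = -3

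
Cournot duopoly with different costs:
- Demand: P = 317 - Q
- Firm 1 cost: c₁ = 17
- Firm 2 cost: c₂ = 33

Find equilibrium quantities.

q₁* = 105.33, q₂* = 89.33

Work:
Reaction: q₁ = (317 - 17 - q₂)/2
Reaction: q₂ = (317 - 33 - q₁)/2
Solve simultaneously:
q₁* = (317 - 2×17 + 33)/3 = 105.33
q₂* = (317 - 2×33 + 17)/3 = 89.33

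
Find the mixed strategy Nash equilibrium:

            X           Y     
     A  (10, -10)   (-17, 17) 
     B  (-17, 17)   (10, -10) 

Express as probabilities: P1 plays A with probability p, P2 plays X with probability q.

p = 0.5, q = 0.5

Work:
Find probabilities that make opponent indifferent:
P2 chooses q to make P1 indifferent between A and B
P1 chooses p to make P2 indifferent between X and Y
Mixed NE: P1 plays (A: 0.5, B: 0.5), P2 plays (X: 0.5, Y: 0.5)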